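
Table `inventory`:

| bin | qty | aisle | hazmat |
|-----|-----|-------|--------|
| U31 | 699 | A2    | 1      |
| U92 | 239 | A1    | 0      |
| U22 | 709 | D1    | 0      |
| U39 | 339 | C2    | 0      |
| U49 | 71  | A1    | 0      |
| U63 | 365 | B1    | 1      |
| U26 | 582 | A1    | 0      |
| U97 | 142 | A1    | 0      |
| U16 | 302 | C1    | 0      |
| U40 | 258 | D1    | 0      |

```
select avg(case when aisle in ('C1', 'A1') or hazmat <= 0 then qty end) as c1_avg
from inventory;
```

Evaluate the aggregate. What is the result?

330.25

bin=U31: ✗
bin=U92: ✓ → 239
bin=U22: ✓ → 709
bin=U39: ✓ → 339
bin=U49: ✓ → 71
bin=U63: ✗
bin=U26: ✓ → 582
bin=U97: ✓ → 142
bin=U16: ✓ → 302
bin=U40: ✓ → 258
c1_avg = (239 + 709 + 339 + 71 + 582 + 142 + 302 + 258) / 8 = 330.25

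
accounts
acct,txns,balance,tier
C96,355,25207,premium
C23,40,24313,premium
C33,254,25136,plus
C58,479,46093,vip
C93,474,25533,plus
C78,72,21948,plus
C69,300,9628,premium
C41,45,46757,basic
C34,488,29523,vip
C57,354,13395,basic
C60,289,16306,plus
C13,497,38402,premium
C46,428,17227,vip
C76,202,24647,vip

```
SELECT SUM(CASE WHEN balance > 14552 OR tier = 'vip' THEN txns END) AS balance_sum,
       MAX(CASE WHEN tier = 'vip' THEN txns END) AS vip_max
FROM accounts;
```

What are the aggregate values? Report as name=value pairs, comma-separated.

[balance_sum: balance > 14552 OR tier = 'vip']
acct=C96: ✓ → 355
acct=C23: ✓ → 40
acct=C33: ✓ → 254
acct=C58: ✓ → 479
acct=C93: ✓ → 474
acct=C78: ✓ → 72
acct=C69: ✗
acct=C41: ✓ → 45
acct=C34: ✓ → 488
acct=C57: ✗
acct=C60: ✓ → 289
acct=C13: ✓ → 497
acct=C46: ✓ → 428
acct=C76: ✓ → 202
balance_sum = 355 + 40 + 254 + 479 + 474 + 72 + 45 + 488 + 289 + 497 + 428 + 202 = 3623
—
[vip_max: tier = 'vip']
acct=C96: ✗
acct=C23: ✗
acct=C33: ✗
acct=C58: ✓ → 479
acct=C93: ✗
acct=C78: ✗
acct=C69: ✗
acct=C41: ✗
acct=C34: ✓ → 488
acct=C57: ✗
acct=C60: ✗
acct=C13: ✗
acct=C46: ✓ → 428
acct=C76: ✓ → 202
vip_max = MAX(479, 488, 428, 202) = 488

balance_sum=3623, vip_max=488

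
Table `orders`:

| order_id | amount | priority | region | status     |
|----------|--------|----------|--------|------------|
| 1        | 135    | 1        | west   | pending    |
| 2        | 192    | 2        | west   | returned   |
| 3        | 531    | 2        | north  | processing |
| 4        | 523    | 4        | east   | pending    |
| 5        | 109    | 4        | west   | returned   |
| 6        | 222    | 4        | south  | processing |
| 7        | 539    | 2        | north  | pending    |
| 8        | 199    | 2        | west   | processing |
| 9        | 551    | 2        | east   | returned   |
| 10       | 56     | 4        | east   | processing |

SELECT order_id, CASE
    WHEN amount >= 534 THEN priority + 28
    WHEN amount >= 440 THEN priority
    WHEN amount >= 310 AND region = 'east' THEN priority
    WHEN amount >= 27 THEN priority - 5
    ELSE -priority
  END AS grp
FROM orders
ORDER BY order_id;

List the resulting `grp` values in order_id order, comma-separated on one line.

order_id=1: amount >= 27 → -4
order_id=2: amount >= 27 → -3
order_id=3: amount >= 440 → 2
order_id=4: amount >= 440 → 4
order_id=5: amount >= 27 → -1
order_id=6: amount >= 27 → -1
order_id=7: amount >= 534 → 30
order_id=8: amount >= 27 → -3
order_id=9: amount >= 534 → 30
order_id=10: amount >= 27 → -1

-4, -3, 2, 4, -1, -1, 30, -3, 30, -1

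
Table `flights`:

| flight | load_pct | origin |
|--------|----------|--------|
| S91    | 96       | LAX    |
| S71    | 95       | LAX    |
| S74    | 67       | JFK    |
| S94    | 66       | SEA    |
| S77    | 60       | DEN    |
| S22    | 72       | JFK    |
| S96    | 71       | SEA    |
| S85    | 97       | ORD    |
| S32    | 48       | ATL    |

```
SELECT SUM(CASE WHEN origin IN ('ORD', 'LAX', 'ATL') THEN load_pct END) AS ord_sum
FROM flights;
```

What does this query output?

336

flight=S91: ✓ → 96
flight=S71: ✓ → 95
flight=S74: ✗
flight=S94: ✗
flight=S77: ✗
flight=S22: ✗
flight=S96: ✗
flight=S85: ✓ → 97
flight=S32: ✓ → 48
ord_sum = 96 + 95 + 97 + 48 = 336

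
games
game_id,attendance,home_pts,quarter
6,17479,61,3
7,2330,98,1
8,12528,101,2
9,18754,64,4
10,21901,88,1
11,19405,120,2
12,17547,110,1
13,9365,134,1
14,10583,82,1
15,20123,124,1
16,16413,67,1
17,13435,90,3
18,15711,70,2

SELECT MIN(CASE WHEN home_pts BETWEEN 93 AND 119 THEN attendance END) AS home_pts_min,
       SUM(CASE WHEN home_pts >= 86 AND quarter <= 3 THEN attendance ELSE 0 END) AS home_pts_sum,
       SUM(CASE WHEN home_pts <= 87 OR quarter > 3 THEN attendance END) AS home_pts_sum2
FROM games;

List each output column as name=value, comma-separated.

[home_pts_min: home_pts BETWEEN 93 AND 119]
game_id=6: ✗
game_id=7: ✓ → 2330
game_id=8: ✓ → 12528
game_id=9: ✗
game_id=10: ✗
game_id=11: ✗
game_id=12: ✓ → 17547
game_id=13: ✗
game_id=14: ✗
game_id=15: ✗
game_id=16: ✗
game_id=17: ✗
game_id=18: ✗
home_pts_min = MIN(2330, 12528, 17547) = 2330
—
[home_pts_sum: home_pts >= 86 AND quarter <= 3]
game_id=6: ✗
game_id=7: ✓ → 2330
game_id=8: ✓ → 12528
game_id=9: ✗
game_id=10: ✓ → 21901
game_id=11: ✓ → 19405
game_id=12: ✓ → 17547
game_id=13: ✓ → 9365
game_id=14: ✗
game_id=15: ✓ → 20123
game_id=16: ✗
game_id=17: ✓ → 13435
game_id=18: ✗
home_pts_sum = 2330 + 12528 + 21901 + 19405 + 17547 + 9365 + 20123 + 13435 = 116634
—
[home_pts_sum2: home_pts <= 87 OR quarter > 3]
game_id=6: ✓ → 17479
game_id=7: ✗
game_id=8: ✗
game_id=9: ✓ → 18754
game_id=10: ✗
game_id=11: ✗
game_id=12: ✗
game_id=13: ✗
game_id=14: ✓ → 10583
game_id=15: ✗
game_id=16: ✓ → 16413
game_id=17: ✗
game_id=18: ✓ → 15711
home_pts_sum2 = 17479 + 18754 + 10583 + 16413 + 15711 = 78940

home_pts_min=2330, home_pts_sum=116634, home_pts_sum2=78940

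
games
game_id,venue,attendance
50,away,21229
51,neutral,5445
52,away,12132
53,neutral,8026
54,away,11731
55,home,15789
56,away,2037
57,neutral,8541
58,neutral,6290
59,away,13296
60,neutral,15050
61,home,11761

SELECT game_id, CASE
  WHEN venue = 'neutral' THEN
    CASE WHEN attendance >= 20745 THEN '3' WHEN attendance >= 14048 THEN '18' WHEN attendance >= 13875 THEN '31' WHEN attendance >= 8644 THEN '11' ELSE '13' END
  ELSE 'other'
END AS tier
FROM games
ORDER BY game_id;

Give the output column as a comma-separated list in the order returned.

game_id=50: venue='away' → outer ELSE → other
game_id=51: venue='neutral' → inner[ELSE] → 13
game_id=52: venue='away' → outer ELSE → other
game_id=53: venue='neutral' → inner[ELSE] → 13
game_id=54: venue='away' → outer ELSE → other
game_id=55: venue='home' → outer ELSE → other
game_id=56: venue='away' → outer ELSE → other
game_id=57: venue='neutral' → inner[ELSE] → 13
game_id=58: venue='neutral' → inner[ELSE] → 13
game_id=59: venue='away' → outer ELSE → other
game_id=60: venue='neutral' → inner[attendance >= 14048] → 18
game_id=61: venue='home' → outer ELSE → other

other, 13, other, 13, other, other, other, 13, 13, other, 18, other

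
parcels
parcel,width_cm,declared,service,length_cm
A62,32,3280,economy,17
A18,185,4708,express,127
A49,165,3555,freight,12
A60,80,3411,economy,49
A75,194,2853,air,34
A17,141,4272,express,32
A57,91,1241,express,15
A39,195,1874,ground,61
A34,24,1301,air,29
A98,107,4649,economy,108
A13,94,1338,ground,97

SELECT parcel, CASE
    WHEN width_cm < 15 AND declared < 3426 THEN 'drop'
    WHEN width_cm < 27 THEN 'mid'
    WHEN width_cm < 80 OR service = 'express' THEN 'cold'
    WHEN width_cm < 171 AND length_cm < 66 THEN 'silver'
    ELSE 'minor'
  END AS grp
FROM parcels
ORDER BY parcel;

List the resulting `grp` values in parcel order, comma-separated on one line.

parcel=A13: ELSE → minor
parcel=A17: width_cm < 80 OR service = 'express' → cold
parcel=A18: width_cm < 80 OR service = 'express' → cold
parcel=A34: width_cm < 27 → mid
parcel=A39: ELSE → minor
parcel=A49: width_cm < 171 AND length_cm < 66 → silver
parcel=A57: width_cm < 80 OR service = 'express' → cold
parcel=A60: width_cm < 171 AND length_cm < 66 → silver
parcel=A62: width_cm < 80 OR service = 'express' → cold
parcel=A75: ELSE → minor
parcel=A98: ELSE → minor

minor, cold, cold, mid, minor, silver, cold, silver, cold, minor, minor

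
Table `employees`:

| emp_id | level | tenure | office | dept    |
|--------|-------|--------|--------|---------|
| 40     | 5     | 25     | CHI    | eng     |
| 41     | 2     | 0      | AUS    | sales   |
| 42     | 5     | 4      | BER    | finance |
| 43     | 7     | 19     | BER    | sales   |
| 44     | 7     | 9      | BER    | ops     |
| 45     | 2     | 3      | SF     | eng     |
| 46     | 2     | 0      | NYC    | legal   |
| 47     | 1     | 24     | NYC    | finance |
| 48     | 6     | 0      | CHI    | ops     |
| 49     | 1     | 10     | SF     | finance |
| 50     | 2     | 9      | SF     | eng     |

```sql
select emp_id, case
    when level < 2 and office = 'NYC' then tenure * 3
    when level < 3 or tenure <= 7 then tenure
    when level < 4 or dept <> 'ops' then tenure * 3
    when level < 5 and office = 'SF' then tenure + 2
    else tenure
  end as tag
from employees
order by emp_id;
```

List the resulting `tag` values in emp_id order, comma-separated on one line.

emp_id=40: level < 4 or dept <> 'ops' → 75
emp_id=41: level < 3 or tenure <= 7 → 0
emp_id=42: level < 3 or tenure <= 7 → 4
emp_id=43: level < 4 or dept <> 'ops' → 57
emp_id=44: ELSE → 9
emp_id=45: level < 3 or tenure <= 7 → 3
emp_id=46: level < 3 or tenure <= 7 → 0
emp_id=47: level < 2 and office = 'NYC' → 72
emp_id=48: level < 3 or tenure <= 7 → 0
emp_id=49: level < 3 or tenure <= 7 → 10
emp_id=50: level < 3 or tenure <= 7 → 9

75, 0, 4, 57, 9, 3, 0, 72, 0, 10, 9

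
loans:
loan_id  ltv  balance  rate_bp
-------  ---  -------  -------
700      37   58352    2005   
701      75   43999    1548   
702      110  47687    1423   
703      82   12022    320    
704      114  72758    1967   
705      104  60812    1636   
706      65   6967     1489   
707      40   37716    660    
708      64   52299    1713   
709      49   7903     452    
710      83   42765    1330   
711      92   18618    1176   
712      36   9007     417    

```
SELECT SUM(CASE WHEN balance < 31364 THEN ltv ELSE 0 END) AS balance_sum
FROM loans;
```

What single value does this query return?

324

loan_id=700: ✗
loan_id=701: ✗
loan_id=702: ✗
loan_id=703: ✓ → 82
loan_id=704: ✗
loan_id=705: ✗
loan_id=706: ✓ → 65
loan_id=707: ✗
loan_id=708: ✗
loan_id=709: ✓ → 49
loan_id=710: ✗
loan_id=711: ✓ → 92
loan_id=712: ✓ → 36
balance_sum = 82 + 65 + 49 + 92 + 36 = 324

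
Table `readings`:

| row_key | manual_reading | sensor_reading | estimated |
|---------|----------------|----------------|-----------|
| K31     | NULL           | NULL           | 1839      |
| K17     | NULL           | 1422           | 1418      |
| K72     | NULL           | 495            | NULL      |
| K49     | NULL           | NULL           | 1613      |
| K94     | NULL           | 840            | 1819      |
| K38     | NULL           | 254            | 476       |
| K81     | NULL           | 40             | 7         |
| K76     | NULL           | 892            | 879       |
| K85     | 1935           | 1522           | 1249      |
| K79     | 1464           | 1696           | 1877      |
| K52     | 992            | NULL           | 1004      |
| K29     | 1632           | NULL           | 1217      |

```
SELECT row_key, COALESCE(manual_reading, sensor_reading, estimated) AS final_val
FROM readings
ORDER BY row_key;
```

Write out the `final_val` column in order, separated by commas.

row_key=K17: manual_reading=NULL, sensor_reading=1422 → 1422
row_key=K29: manual_reading=1632 → 1632
row_key=K31: manual_reading=NULL, sensor_reading=NULL, estimated=1839 → 1839
row_key=K38: manual_reading=NULL, sensor_reading=254 → 254
row_key=K49: manual_reading=NULL, sensor_reading=NULL, estimated=1613 → 1613
row_key=K52: manual_reading=992 → 992
row_key=K72: manual_reading=NULL, sensor_reading=495 → 495
row_key=K76: manual_reading=NULL, sensor_reading=892 → 892
row_key=K79: manual_reading=1464 → 1464
row_key=K81: manual_reading=NULL, sensor_reading=40 → 40
row_key=K85: manual_reading=1935 → 1935
row_key=K94: manual_reading=NULL, sensor_reading=840 → 840

1422, 1632, 1839, 254, 1613, 992, 495, 892, 1464, 40, 1935, 840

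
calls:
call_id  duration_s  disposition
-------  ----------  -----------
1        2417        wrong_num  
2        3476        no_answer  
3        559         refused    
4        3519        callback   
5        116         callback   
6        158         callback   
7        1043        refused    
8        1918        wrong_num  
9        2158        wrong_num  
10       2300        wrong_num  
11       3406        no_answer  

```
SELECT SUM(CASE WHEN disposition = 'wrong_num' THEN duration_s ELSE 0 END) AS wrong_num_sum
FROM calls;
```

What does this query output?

8793

call_id=1: ✓ → 2417
call_id=2: ✗
call_id=3: ✗
call_id=4: ✗
call_id=5: ✗
call_id=6: ✗
call_id=7: ✗
call_id=8: ✓ → 1918
call_id=9: ✓ → 2158
call_id=10: ✓ → 2300
call_id=11: ✗
wrong_num_sum = 2417 + 1918 + 2158 + 2300 = 8793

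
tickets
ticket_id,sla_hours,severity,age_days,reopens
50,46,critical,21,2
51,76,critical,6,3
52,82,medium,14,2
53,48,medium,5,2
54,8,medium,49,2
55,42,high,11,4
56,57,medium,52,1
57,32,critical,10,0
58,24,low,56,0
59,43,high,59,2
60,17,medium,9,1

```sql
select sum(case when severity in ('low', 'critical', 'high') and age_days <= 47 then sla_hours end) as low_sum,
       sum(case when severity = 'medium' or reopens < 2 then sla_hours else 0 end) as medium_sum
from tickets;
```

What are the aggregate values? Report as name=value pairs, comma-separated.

[low_sum: severity in ('low', 'critical', 'high') and age_days <= 47]
ticket_id=50: ✓ → 46
ticket_id=51: ✓ → 76
ticket_id=52: ✗
ticket_id=53: ✗
ticket_id=54: ✗
ticket_id=55: ✓ → 42
ticket_id=56: ✗
ticket_id=57: ✓ → 32
ticket_id=58: ✗
ticket_id=59: ✗
ticket_id=60: ✗
low_sum = 46 + 76 + 42 + 32 = 196
—
[medium_sum: severity = 'medium' or reopens < 2]
ticket_id=50: ✗
ticket_id=51: ✗
ticket_id=52: ✓ → 82
ticket_id=53: ✓ → 48
ticket_id=54: ✓ → 8
ticket_id=55: ✗
ticket_id=56: ✓ → 57
ticket_id=57: ✓ → 32
ticket_id=58: ✓ → 24
ticket_id=59: ✗
ticket_id=60: ✓ → 17
medium_sum = 82 + 48 + 8 + 57 + 32 + 24 + 17 = 268

low_sum=196, medium_sum=268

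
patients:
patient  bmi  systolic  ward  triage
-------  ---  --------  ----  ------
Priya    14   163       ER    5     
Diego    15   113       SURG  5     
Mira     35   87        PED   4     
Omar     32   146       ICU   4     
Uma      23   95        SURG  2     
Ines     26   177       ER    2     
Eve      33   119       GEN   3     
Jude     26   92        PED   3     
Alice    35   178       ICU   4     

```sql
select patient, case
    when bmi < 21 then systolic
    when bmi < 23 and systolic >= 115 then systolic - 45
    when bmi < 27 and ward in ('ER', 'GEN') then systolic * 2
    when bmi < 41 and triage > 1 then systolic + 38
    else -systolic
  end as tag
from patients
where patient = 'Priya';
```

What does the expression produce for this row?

163

patient = Priya: bmi=14, systolic=163, ward=ER, triage=5.
bmi < 21 → true → 163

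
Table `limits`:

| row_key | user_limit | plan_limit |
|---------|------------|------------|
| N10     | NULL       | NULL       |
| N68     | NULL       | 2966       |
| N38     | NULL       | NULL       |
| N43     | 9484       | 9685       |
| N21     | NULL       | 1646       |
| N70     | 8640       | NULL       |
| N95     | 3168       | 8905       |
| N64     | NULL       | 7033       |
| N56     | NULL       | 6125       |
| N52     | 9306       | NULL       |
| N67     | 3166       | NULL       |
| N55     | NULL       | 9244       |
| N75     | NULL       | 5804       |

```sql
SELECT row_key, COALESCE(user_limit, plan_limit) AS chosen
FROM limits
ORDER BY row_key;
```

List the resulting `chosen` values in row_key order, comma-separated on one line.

NULL, 1646, NULL, 9484, 9306, 9244, 6125, 7033, 3166, 2966, 8640, 5804, 3168

row_key=N10: user_limit=NULL, plan_limit=NULL (all NULL) → NULL
row_key=N21: user_limit=NULL, plan_limit=1646 → 1646
row_key=N38: user_limit=NULL, plan_limit=NULL (all NULL) → NULL
row_key=N43: user_limit=9484 → 9484
row_key=N52: user_limit=9306 → 9306
row_key=N55: user_limit=NULL, plan_limit=9244 → 9244
row_key=N56: user_limit=NULL, plan_limit=6125 → 6125
row_key=N64: user_limit=NULL, plan_limit=7033 → 7033
row_key=N67: user_limit=3166 → 3166
row_key=N68: user_limit=NULL, plan_limit=2966 → 2966
row_key=N70: user_limit=8640 → 8640
row_key=N75: user_limit=NULL, plan_limit=5804 → 5804
row_key=N95: user_limit=3168 → 3168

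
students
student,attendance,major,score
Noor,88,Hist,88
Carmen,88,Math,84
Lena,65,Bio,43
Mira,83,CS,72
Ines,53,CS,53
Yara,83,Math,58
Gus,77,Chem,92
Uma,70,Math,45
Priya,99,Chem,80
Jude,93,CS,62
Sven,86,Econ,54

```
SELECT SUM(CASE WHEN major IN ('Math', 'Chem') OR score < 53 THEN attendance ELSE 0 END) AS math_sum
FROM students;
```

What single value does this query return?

482

student=Noor: ✗
student=Carmen: ✓ → 88
student=Lena: ✓ → 65
student=Mira: ✗
student=Ines: ✗
student=Yara: ✓ → 83
student=Gus: ✓ → 77
student=Uma: ✓ → 70
student=Priya: ✓ → 99
student=Jude: ✗
student=Sven: ✗
math_sum = 88 + 65 + 83 + 77 + 70 + 99 = 482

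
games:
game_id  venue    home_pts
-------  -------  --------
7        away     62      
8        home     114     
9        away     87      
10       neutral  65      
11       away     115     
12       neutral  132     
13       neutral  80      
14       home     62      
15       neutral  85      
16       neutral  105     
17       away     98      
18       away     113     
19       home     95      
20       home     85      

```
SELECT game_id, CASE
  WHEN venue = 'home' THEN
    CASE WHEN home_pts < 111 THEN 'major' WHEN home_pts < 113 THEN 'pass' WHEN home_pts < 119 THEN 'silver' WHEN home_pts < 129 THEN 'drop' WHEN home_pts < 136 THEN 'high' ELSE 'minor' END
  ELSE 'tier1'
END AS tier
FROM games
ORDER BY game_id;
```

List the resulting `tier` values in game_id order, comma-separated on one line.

game_id=7: venue='away' → outer ELSE → tier1
game_id=8: venue='home' → inner[home_pts < 119] → silver
game_id=9: venue='away' → outer ELSE → tier1
game_id=10: venue='neutral' → outer ELSE → tier1
game_id=11: venue='away' → outer ELSE → tier1
game_id=12: venue='neutral' → outer ELSE → tier1
game_id=13: venue='neutral' → outer ELSE → tier1
game_id=14: venue='home' → inner[home_pts < 111] → major
game_id=15: venue='neutral' → outer ELSE → tier1
game_id=16: venue='neutral' → outer ELSE → tier1
game_id=17: venue='away' → outer ELSE → tier1
game_id=18: venue='away' → outer ELSE → tier1
game_id=19: venue='home' → inner[home_pts < 111] → major
game_id=20: venue='home' → inner[home_pts < 111] → major

tier1, silver, tier1, tier1, tier1, tier1, tier1, major, tier1, tier1, tier1, tier1, major, major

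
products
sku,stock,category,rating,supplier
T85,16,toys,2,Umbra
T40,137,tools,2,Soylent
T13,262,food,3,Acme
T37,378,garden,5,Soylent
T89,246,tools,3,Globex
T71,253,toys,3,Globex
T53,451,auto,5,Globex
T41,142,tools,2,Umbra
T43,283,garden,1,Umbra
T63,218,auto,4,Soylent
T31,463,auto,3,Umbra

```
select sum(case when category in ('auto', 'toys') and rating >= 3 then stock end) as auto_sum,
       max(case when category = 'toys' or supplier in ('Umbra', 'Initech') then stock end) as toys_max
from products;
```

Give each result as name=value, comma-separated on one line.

[auto_sum: category in ('auto', 'toys') and rating >= 3]
sku=T85: ✗
sku=T40: ✗
sku=T13: ✗
sku=T37: ✗
sku=T89: ✗
sku=T71: ✓ → 253
sku=T53: ✓ → 451
sku=T41: ✗
sku=T43: ✗
sku=T63: ✓ → 218
sku=T31: ✓ → 463
auto_sum = 253 + 451 + 218 + 463 = 1385
—
[toys_max: category = 'toys' or supplier in ('Umbra', 'Initech')]
sku=T85: ✓ → 16
sku=T40: ✗
sku=T13: ✗
sku=T37: ✗
sku=T89: ✗
sku=T71: ✓ → 253
sku=T53: ✗
sku=T41: ✓ → 142
sku=T43: ✓ → 283
sku=T63: ✗
sku=T31: ✓ → 463
toys_max = MAX(16, 253, 142, 283, 463) = 463

auto_sum=1385, toys_max=463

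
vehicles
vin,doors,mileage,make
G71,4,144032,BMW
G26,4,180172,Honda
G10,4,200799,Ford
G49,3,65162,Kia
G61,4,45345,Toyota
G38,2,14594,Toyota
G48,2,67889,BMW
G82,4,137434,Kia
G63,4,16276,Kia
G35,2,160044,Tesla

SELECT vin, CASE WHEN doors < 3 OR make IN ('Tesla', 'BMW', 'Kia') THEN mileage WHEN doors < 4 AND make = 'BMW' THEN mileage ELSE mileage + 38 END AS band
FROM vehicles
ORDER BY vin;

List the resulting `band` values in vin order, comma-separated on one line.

200837, 180210, 160044, 14594, 67889, 65162, 45383, 16276, 144032, 137434

vin=G10: ELSE → 200837
vin=G26: ELSE → 180210
vin=G35: doors < 3 OR make IN ('Tesla', 'BMW', 'Kia') → 160044
vin=G38: doors < 3 OR make IN ('Tesla', 'BMW', 'Kia') → 14594
vin=G48: doors < 3 OR make IN ('Tesla', 'BMW', 'Kia') → 67889
vin=G49: doors < 3 OR make IN ('Tesla', 'BMW', 'Kia') → 65162
vin=G61: ELSE → 45383
vin=G63: doors < 3 OR make IN ('Tesla', 'BMW', 'Kia') → 16276
vin=G71: doors < 3 OR make IN ('Tesla', 'BMW', 'Kia') → 144032
vin=G82: doors < 3 OR make IN ('Tesla', 'BMW', 'Kia') → 137434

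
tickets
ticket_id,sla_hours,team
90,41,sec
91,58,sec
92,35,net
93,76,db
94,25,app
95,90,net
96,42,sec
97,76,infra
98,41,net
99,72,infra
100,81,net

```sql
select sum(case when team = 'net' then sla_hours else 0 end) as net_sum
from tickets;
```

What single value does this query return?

ticket_id=90: ✗
ticket_id=91: ✗
ticket_id=92: ✓ → 35
ticket_id=93: ✗
ticket_id=94: ✗
ticket_id=95: ✓ → 90
ticket_id=96: ✗
ticket_id=97: ✗
ticket_id=98: ✓ → 41
ticket_id=99: ✗
ticket_id=100: ✓ → 81
net_sum = 35 + 90 + 41 + 81 = 247

247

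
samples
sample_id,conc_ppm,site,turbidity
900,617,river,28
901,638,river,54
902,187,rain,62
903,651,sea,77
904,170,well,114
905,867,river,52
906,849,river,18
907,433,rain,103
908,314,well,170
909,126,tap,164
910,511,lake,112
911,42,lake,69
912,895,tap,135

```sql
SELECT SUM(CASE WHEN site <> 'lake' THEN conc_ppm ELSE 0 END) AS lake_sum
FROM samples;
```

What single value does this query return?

sample_id=900: ✓ → 617
sample_id=901: ✓ → 638
sample_id=902: ✓ → 187
sample_id=903: ✓ → 651
sample_id=904: ✓ → 170
sample_id=905: ✓ → 867
sample_id=906: ✓ → 849
sample_id=907: ✓ → 433
sample_id=908: ✓ → 314
sample_id=909: ✓ → 126
sample_id=910: ✗
sample_id=911: ✗
sample_id=912: ✓ → 895
lake_sum = 617 + 638 + 187 + 651 + 170 + 867 + 849 + 433 + 314 + 126 + 895 = 5747

5747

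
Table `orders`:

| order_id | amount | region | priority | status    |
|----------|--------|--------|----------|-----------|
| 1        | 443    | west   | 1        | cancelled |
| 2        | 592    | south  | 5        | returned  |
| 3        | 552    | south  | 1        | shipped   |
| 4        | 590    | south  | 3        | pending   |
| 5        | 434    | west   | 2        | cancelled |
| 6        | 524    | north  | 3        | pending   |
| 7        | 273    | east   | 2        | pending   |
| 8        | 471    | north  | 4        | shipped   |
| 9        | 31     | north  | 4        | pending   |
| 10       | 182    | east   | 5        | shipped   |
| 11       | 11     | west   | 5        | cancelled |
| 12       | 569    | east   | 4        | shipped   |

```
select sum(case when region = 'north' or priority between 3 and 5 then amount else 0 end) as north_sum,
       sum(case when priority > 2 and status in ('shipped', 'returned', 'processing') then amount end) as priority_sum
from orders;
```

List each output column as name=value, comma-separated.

north_sum=2970, priority_sum=1814

[north_sum: region = 'north' or priority between 3 and 5]
order_id=1: ✗
order_id=2: ✓ → 592
order_id=3: ✗
order_id=4: ✓ → 590
order_id=5: ✗
order_id=6: ✓ → 524
order_id=7: ✗
order_id=8: ✓ → 471
order_id=9: ✓ → 31
order_id=10: ✓ → 182
order_id=11: ✓ → 11
order_id=12: ✓ → 569
north_sum = 592 + 590 + 524 + 471 + 31 + 182 + 11 + 569 = 2970
—
[priority_sum: priority > 2 and status in ('shipped', 'returned', 'processing')]
order_id=1: ✗
order_id=2: ✓ → 592
order_id=3: ✗
order_id=4: ✗
order_id=5: ✗
order_id=6: ✗
order_id=7: ✗
order_id=8: ✓ → 471
order_id=9: ✗
order_id=10: ✓ → 182
order_id=11: ✗
order_id=12: ✓ → 569
priority_sum = 592 + 471 + 182 + 569 = 1814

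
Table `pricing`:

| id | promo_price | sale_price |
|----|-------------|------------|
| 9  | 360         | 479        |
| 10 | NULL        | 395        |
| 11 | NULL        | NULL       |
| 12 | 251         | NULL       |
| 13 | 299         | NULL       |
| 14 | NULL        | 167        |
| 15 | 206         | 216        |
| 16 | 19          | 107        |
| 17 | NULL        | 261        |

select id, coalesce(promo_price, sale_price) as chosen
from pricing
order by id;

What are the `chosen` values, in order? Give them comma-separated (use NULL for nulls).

360, 395, NULL, 251, 299, 167, 206, 19, 261

id=9: promo_price=360 → 360
id=10: promo_price=NULL, sale_price=395 → 395
id=11: promo_price=NULL, sale_price=NULL (all NULL) → NULL
id=12: promo_price=251 → 251
id=13: promo_price=299 → 299
id=14: promo_price=NULL, sale_price=167 → 167
id=15: promo_price=206 → 206
id=16: promo_price=19 → 19
id=17: promo_price=NULL, sale_price=261 → 261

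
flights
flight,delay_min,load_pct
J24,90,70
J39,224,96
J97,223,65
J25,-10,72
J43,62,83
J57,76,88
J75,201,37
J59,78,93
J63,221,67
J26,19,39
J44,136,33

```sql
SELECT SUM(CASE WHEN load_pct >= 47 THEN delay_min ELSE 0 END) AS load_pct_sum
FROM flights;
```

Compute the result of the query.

964

flight=J24: ✓ → 90
flight=J39: ✓ → 224
flight=J97: ✓ → 223
flight=J25: ✓ → -10
flight=J43: ✓ → 62
flight=J57: ✓ → 76
flight=J75: ✗
flight=J59: ✓ → 78
flight=J63: ✓ → 221
flight=J26: ✗
flight=J44: ✗
load_pct_sum = 90 + 224 + 223 + -10 + 62 + 76 + 78 + 221 = 964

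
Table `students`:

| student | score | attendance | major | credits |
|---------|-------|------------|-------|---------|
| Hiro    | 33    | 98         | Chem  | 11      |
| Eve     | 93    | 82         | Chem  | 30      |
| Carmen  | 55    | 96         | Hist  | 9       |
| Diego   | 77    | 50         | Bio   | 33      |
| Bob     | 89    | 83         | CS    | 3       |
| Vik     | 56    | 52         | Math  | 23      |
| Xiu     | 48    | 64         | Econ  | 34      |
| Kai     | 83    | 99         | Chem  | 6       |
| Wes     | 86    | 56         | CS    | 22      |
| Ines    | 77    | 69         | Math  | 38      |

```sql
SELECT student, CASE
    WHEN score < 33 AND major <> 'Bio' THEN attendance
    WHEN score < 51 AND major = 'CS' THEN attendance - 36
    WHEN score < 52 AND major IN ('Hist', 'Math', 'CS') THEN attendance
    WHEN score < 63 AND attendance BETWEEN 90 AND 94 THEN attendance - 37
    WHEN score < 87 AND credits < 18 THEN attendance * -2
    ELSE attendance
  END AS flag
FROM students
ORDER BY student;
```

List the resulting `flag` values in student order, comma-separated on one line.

83, -192, 50, 82, -196, 69, -198, 52, 56, 64

student=Bob: ELSE → 83
student=Carmen: score < 87 AND credits < 18 → -192
student=Diego: ELSE → 50
student=Eve: ELSE → 82
student=Hiro: score < 87 AND credits < 18 → -196
student=Ines: ELSE → 69
student=Kai: score < 87 AND credits < 18 → -198
student=Vik: ELSE → 52
student=Wes: ELSE → 56
student=Xiu: ELSE → 64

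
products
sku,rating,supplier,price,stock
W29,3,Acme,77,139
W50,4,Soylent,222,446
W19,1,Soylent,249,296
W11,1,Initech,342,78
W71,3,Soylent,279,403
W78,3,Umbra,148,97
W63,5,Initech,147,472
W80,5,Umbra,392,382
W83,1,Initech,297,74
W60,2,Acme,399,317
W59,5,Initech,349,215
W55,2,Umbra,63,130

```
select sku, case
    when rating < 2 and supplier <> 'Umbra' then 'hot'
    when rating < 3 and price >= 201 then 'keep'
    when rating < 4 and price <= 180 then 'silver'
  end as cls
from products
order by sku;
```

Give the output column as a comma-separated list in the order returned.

hot, hot, silver, NULL, silver, NULL, keep, NULL, NULL, silver, NULL, hot

sku=W11: rating < 2 and supplier <> 'Umbra' → hot
sku=W19: rating < 2 and supplier <> 'Umbra' → hot
sku=W29: rating < 4 and price <= 180 → silver
sku=W50: (no match → NULL) → NULL
sku=W55: rating < 4 and price <= 180 → silver
sku=W59: (no match → NULL) → NULL
sku=W60: rating < 3 and price >= 201 → keep
sku=W63: (no match → NULL) → NULL
sku=W71: (no match → NULL) → NULL
sku=W78: rating < 4 and price <= 180 → silver
sku=W80: (no match → NULL) → NULL
sku=W83: rating < 2 and supplier <> 'Umbra' → hot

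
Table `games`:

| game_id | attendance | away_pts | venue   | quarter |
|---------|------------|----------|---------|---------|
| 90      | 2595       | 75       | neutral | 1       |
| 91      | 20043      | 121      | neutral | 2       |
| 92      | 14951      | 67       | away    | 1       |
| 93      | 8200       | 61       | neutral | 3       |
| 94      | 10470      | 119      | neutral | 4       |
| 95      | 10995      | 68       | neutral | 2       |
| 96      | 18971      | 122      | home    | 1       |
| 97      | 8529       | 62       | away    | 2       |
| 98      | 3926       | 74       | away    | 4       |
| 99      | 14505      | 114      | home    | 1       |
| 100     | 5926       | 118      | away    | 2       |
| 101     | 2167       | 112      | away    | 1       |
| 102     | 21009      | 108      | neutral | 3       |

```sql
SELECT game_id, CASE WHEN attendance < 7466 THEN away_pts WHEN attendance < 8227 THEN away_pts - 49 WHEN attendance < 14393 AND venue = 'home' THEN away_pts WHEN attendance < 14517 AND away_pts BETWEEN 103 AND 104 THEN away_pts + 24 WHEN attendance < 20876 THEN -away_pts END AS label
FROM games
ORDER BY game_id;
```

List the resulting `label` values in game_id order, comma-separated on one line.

game_id=90: attendance < 7466 → 75
game_id=91: attendance < 20876 → -121
game_id=92: attendance < 20876 → -67
game_id=93: attendance < 8227 → 12
game_id=94: attendance < 20876 → -119
game_id=95: attendance < 20876 → -68
game_id=96: attendance < 20876 → -122
game_id=97: attendance < 20876 → -62
game_id=98: attendance < 7466 → 74
game_id=99: attendance < 20876 → -114
game_id=100: attendance < 7466 → 118
game_id=101: attendance < 7466 → 112
game_id=102: (no match → NULL) → NULL

75, -121, -67, 12, -119, -68, -122, -62, 74, -114, 118, 112, NULL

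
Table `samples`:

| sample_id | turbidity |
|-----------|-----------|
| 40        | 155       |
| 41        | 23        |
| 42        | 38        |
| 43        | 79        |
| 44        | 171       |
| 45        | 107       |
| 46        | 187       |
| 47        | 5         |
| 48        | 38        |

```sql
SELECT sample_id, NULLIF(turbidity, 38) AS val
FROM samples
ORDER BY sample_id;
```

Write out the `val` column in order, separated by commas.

155, 23, NULL, 79, 171, 107, 187, 5, NULL

sample_id=40: turbidity=155 vs 38: differ → 155
sample_id=41: turbidity=23 vs 38: differ → 23
sample_id=42: turbidity=38 vs 38: equal → NULL
sample_id=43: turbidity=79 vs 38: differ → 79
sample_id=44: turbidity=171 vs 38: differ → 171
sample_id=45: turbidity=107 vs 38: differ → 107
sample_id=46: turbidity=187 vs 38: differ → 187
sample_id=47: turbidity=5 vs 38: differ → 5
sample_id=48: turbidity=38 vs 38: equal → NULL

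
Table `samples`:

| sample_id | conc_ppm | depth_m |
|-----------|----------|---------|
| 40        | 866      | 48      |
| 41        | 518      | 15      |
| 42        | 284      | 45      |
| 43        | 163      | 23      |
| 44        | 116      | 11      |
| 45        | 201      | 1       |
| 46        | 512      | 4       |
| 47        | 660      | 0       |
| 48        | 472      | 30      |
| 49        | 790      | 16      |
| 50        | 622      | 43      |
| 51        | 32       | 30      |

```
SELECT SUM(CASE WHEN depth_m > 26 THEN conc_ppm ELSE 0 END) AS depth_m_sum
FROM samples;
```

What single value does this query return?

2276

sample_id=40: ✓ → 866
sample_id=41: ✗
sample_id=42: ✓ → 284
sample_id=43: ✗
sample_id=44: ✗
sample_id=45: ✗
sample_id=46: ✗
sample_id=47: ✗
sample_id=48: ✓ → 472
sample_id=49: ✗
sample_id=50: ✓ → 622
sample_id=51: ✓ → 32
depth_m_sum = 866 + 284 + 472 + 622 + 32 = 2276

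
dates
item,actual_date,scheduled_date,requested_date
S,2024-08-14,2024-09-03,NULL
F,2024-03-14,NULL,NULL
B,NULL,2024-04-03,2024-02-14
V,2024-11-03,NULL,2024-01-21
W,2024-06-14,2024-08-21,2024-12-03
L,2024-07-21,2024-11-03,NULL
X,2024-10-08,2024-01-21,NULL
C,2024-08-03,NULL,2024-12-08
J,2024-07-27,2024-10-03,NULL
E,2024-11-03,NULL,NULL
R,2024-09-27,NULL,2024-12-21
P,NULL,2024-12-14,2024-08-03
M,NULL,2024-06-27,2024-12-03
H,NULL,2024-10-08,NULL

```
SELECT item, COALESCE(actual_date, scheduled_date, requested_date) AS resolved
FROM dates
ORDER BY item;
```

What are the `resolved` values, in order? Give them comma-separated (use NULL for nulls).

item=B: actual_date=NULL, scheduled_date=2024-04-03 → 2024-04-03
item=C: actual_date=2024-08-03 → 2024-08-03
item=E: actual_date=2024-11-03 → 2024-11-03
item=F: actual_date=2024-03-14 → 2024-03-14
item=H: actual_date=NULL, scheduled_date=2024-10-08 → 2024-10-08
item=J: actual_date=2024-07-27 → 2024-07-27
item=L: actual_date=2024-07-21 → 2024-07-21
item=M: actual_date=NULL, scheduled_date=2024-06-27 → 2024-06-27
item=P: actual_date=NULL, scheduled_date=2024-12-14 → 2024-12-14
item=R: actual_date=2024-09-27 → 2024-09-27
item=S: actual_date=2024-08-14 → 2024-08-14
item=V: actual_date=2024-11-03 → 2024-11-03
item=W: actual_date=2024-06-14 → 2024-06-14
item=X: actual_date=2024-10-08 → 2024-10-08

2024-04-03, 2024-08-03, 2024-11-03, 2024-03-14, 2024-10-08, 2024-07-27, 2024-07-21, 2024-06-27, 2024-12-14, 2024-09-27, 2024-08-14, 2024-11-03, 2024-06-14, 2024-10-08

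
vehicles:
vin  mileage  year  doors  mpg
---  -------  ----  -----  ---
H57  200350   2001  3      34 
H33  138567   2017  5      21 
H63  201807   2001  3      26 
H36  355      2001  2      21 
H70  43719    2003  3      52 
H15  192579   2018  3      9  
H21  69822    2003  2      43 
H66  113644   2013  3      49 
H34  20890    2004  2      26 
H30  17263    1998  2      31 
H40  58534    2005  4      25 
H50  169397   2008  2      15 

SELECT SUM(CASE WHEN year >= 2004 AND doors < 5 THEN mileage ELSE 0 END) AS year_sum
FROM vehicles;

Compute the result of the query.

555044

vin=H57: ✗
vin=H33: ✗
vin=H63: ✗
vin=H36: ✗
vin=H70: ✗
vin=H15: ✓ → 192579
vin=H21: ✗
vin=H66: ✓ → 113644
vin=H34: ✓ → 20890
vin=H30: ✗
vin=H40: ✓ → 58534
vin=H50: ✓ → 169397
year_sum = 192579 + 113644 + 20890 + 58534 + 169397 = 555044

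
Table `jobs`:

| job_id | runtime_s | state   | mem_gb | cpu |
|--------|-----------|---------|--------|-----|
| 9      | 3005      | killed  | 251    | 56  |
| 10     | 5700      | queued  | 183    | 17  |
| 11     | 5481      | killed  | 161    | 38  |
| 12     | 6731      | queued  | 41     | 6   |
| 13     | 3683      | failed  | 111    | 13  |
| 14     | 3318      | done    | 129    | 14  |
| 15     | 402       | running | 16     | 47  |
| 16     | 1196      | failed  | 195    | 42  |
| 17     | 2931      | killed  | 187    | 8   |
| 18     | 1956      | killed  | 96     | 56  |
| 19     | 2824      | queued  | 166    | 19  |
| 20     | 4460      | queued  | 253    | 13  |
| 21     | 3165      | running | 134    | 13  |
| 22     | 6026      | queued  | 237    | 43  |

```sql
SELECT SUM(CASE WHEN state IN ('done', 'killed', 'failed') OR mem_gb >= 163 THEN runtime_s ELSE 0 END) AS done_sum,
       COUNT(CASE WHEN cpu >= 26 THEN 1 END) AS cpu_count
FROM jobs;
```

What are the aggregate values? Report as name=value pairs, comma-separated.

[done_sum: state IN ('done', 'killed', 'failed') OR mem_gb >= 163]
job_id=9: ✓ → 3005
job_id=10: ✓ → 5700
job_id=11: ✓ → 5481
job_id=12: ✗
job_id=13: ✓ → 3683
job_id=14: ✓ → 3318
job_id=15: ✗
job_id=16: ✓ → 1196
job_id=17: ✓ → 2931
job_id=18: ✓ → 1956
job_id=19: ✓ → 2824
job_id=20: ✓ → 4460
job_id=21: ✗
job_id=22: ✓ → 6026
done_sum = 3005 + 5700 + 5481 + 3683 + 3318 + 1196 + 2931 + 1956 + 2824 + 4460 + 6026 = 40580
—
[cpu_count: cpu >= 26]
job_id=9: ✓ → 1
job_id=10: ✗
job_id=11: ✓ → 1
job_id=12: ✗
job_id=13: ✗
job_id=14: ✗
job_id=15: ✓ → 1
job_id=16: ✓ → 1
job_id=17: ✗
job_id=18: ✓ → 1
job_id=19: ✗
job_id=20: ✗
job_id=21: ✗
job_id=22: ✓ → 1
cpu_count = COUNT(1, 1, 1, 1, 1, 1) = 6

done_sum=40580, cpu_count=6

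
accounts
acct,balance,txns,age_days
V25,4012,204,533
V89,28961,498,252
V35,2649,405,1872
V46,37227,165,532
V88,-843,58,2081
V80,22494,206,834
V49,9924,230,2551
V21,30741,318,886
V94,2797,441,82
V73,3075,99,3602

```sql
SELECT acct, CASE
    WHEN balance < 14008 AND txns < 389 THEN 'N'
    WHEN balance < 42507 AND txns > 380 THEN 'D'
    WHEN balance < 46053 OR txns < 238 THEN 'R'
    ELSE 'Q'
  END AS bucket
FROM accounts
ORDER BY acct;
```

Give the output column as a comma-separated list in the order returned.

acct=V21: balance < 46053 OR txns < 238 → R
acct=V25: balance < 14008 AND txns < 389 → N
acct=V35: balance < 42507 AND txns > 380 → D
acct=V46: balance < 46053 OR txns < 238 → R
acct=V49: balance < 14008 AND txns < 389 → N
acct=V73: balance < 14008 AND txns < 389 → N
acct=V80: balance < 46053 OR txns < 238 → R
acct=V88: balance < 14008 AND txns < 389 → N
acct=V89: balance < 42507 AND txns > 380 → D
acct=V94: balance < 42507 AND txns > 380 → D

R, N, D, R, N, N, R, N, D, D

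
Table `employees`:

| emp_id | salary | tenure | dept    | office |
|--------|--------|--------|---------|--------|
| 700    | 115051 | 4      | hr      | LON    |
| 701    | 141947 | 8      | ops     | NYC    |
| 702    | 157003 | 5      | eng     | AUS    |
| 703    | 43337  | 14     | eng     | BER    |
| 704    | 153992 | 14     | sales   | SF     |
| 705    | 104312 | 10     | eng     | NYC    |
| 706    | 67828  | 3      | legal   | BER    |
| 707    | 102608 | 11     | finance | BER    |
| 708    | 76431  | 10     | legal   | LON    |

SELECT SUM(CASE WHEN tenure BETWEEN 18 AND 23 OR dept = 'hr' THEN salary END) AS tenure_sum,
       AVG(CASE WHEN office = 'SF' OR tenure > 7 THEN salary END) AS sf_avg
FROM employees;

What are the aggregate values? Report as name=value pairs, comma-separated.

tenure_sum=115051, sf_avg=103771.1666666667

[tenure_sum: tenure BETWEEN 18 AND 23 OR dept = 'hr']
emp_id=700: ✓ → 115051
emp_id=701: ✗
emp_id=702: ✗
emp_id=703: ✗
emp_id=704: ✗
emp_id=705: ✗
emp_id=706: ✗
emp_id=707: ✗
emp_id=708: ✗
tenure_sum = 115051
—
[sf_avg: office = 'SF' OR tenure > 7]
emp_id=700: ✗
emp_id=701: ✓ → 141947
emp_id=702: ✗
emp_id=703: ✓ → 43337
emp_id=704: ✓ → 153992
emp_id=705: ✓ → 104312
emp_id=706: ✗
emp_id=707: ✓ → 102608
emp_id=708: ✓ → 76431
sf_avg = (141947 + 43337 + 153992 + 104312 + 102608 + 76431) / 6 = 103771.1666666667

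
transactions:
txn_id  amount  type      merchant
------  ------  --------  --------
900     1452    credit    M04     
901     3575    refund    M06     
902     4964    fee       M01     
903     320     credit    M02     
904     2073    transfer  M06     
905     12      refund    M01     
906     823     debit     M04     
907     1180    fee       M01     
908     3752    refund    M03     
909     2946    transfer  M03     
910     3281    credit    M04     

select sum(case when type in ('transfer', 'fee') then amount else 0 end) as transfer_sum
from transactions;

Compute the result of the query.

11163

txn_id=900: ✗
txn_id=901: ✗
txn_id=902: ✓ → 4964
txn_id=903: ✗
txn_id=904: ✓ → 2073
txn_id=905: ✗
txn_id=906: ✗
txn_id=907: ✓ → 1180
txn_id=908: ✗
txn_id=909: ✓ → 2946
txn_id=910: ✗
transfer_sum = 4964 + 2073 + 1180 + 2946 = 11163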